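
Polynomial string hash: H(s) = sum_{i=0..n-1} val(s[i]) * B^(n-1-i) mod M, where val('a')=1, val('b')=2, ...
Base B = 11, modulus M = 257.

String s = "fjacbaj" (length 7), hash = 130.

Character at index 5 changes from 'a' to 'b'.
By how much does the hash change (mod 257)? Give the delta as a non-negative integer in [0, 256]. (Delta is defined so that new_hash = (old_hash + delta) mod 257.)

Answer: 11

Derivation:
Delta formula: (val(new) - val(old)) * B^(n-1-k) mod M
  val('b') - val('a') = 2 - 1 = 1
  B^(n-1-k) = 11^1 mod 257 = 11
  Delta = 1 * 11 mod 257 = 11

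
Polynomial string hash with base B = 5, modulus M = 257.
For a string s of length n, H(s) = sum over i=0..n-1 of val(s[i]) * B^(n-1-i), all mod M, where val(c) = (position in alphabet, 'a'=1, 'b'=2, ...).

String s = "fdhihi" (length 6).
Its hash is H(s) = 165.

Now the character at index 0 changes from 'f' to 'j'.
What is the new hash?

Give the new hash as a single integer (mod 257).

Answer: 72

Derivation:
val('f') = 6, val('j') = 10
Position k = 0, exponent = n-1-k = 5
B^5 mod M = 5^5 mod 257 = 41
Delta = (10 - 6) * 41 mod 257 = 164
New hash = (165 + 164) mod 257 = 72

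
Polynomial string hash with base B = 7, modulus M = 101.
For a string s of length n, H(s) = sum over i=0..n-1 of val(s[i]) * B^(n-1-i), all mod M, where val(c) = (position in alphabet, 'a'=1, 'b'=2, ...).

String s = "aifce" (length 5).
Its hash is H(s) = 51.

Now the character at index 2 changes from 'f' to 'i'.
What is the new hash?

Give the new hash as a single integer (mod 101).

Answer: 97

Derivation:
val('f') = 6, val('i') = 9
Position k = 2, exponent = n-1-k = 2
B^2 mod M = 7^2 mod 101 = 49
Delta = (9 - 6) * 49 mod 101 = 46
New hash = (51 + 46) mod 101 = 97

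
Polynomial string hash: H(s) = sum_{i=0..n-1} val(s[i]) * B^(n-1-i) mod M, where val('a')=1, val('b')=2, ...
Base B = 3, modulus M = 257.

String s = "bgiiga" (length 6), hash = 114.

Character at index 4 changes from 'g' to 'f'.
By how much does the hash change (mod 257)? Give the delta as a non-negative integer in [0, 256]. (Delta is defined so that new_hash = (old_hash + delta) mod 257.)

Delta formula: (val(new) - val(old)) * B^(n-1-k) mod M
  val('f') - val('g') = 6 - 7 = -1
  B^(n-1-k) = 3^1 mod 257 = 3
  Delta = -1 * 3 mod 257 = 254

Answer: 254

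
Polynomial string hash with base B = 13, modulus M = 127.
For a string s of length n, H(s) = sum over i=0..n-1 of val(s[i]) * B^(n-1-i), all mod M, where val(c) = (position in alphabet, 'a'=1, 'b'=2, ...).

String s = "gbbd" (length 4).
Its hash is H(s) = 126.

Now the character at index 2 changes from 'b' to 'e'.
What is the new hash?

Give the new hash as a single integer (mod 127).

val('b') = 2, val('e') = 5
Position k = 2, exponent = n-1-k = 1
B^1 mod M = 13^1 mod 127 = 13
Delta = (5 - 2) * 13 mod 127 = 39
New hash = (126 + 39) mod 127 = 38

Answer: 38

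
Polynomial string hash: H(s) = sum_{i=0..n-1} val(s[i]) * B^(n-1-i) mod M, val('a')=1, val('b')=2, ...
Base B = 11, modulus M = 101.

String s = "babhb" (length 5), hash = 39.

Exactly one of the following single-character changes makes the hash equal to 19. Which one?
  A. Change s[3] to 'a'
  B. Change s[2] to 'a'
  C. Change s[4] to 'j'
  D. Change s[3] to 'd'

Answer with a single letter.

Answer: B

Derivation:
Option A: s[3]='h'->'a', delta=(1-8)*11^1 mod 101 = 24, hash=39+24 mod 101 = 63
Option B: s[2]='b'->'a', delta=(1-2)*11^2 mod 101 = 81, hash=39+81 mod 101 = 19 <-- target
Option C: s[4]='b'->'j', delta=(10-2)*11^0 mod 101 = 8, hash=39+8 mod 101 = 47
Option D: s[3]='h'->'d', delta=(4-8)*11^1 mod 101 = 57, hash=39+57 mod 101 = 96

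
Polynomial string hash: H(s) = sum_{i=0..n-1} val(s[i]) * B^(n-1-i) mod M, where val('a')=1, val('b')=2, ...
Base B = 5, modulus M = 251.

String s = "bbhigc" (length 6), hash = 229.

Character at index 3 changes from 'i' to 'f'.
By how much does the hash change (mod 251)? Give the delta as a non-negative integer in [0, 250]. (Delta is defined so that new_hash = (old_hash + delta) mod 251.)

Delta formula: (val(new) - val(old)) * B^(n-1-k) mod M
  val('f') - val('i') = 6 - 9 = -3
  B^(n-1-k) = 5^2 mod 251 = 25
  Delta = -3 * 25 mod 251 = 176

Answer: 176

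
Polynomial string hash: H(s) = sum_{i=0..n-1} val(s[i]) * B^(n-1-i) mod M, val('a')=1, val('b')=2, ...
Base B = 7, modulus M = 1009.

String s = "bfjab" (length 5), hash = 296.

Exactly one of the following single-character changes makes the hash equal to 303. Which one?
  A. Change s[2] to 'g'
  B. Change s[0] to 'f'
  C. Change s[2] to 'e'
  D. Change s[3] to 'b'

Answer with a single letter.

Option A: s[2]='j'->'g', delta=(7-10)*7^2 mod 1009 = 862, hash=296+862 mod 1009 = 149
Option B: s[0]='b'->'f', delta=(6-2)*7^4 mod 1009 = 523, hash=296+523 mod 1009 = 819
Option C: s[2]='j'->'e', delta=(5-10)*7^2 mod 1009 = 764, hash=296+764 mod 1009 = 51
Option D: s[3]='a'->'b', delta=(2-1)*7^1 mod 1009 = 7, hash=296+7 mod 1009 = 303 <-- target

Answer: D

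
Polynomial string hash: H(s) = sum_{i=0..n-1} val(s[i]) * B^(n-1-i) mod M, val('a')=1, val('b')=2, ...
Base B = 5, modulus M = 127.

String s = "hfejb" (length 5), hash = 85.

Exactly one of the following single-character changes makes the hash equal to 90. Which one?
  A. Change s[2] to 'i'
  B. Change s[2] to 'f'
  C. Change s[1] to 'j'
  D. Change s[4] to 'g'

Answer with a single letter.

Option A: s[2]='e'->'i', delta=(9-5)*5^2 mod 127 = 100, hash=85+100 mod 127 = 58
Option B: s[2]='e'->'f', delta=(6-5)*5^2 mod 127 = 25, hash=85+25 mod 127 = 110
Option C: s[1]='f'->'j', delta=(10-6)*5^3 mod 127 = 119, hash=85+119 mod 127 = 77
Option D: s[4]='b'->'g', delta=(7-2)*5^0 mod 127 = 5, hash=85+5 mod 127 = 90 <-- target

Answer: D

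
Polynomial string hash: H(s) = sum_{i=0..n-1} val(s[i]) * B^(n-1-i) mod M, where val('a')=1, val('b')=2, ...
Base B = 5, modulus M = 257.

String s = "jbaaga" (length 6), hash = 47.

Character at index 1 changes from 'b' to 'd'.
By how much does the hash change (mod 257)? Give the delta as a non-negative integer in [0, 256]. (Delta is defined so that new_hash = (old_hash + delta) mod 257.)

Delta formula: (val(new) - val(old)) * B^(n-1-k) mod M
  val('d') - val('b') = 4 - 2 = 2
  B^(n-1-k) = 5^4 mod 257 = 111
  Delta = 2 * 111 mod 257 = 222

Answer: 222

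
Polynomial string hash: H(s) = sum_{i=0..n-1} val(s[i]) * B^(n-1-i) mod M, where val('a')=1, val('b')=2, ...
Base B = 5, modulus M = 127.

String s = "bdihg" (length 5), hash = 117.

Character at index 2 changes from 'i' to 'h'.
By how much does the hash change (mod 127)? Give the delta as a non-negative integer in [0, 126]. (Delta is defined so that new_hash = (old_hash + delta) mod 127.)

Delta formula: (val(new) - val(old)) * B^(n-1-k) mod M
  val('h') - val('i') = 8 - 9 = -1
  B^(n-1-k) = 5^2 mod 127 = 25
  Delta = -1 * 25 mod 127 = 102

Answer: 102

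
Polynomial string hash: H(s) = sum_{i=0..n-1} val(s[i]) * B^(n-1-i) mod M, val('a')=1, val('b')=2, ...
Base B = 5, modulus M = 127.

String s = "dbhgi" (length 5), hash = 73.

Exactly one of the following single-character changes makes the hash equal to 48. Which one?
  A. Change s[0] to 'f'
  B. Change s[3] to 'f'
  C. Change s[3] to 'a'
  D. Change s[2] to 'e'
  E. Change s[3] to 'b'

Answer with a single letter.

Option A: s[0]='d'->'f', delta=(6-4)*5^4 mod 127 = 107, hash=73+107 mod 127 = 53
Option B: s[3]='g'->'f', delta=(6-7)*5^1 mod 127 = 122, hash=73+122 mod 127 = 68
Option C: s[3]='g'->'a', delta=(1-7)*5^1 mod 127 = 97, hash=73+97 mod 127 = 43
Option D: s[2]='h'->'e', delta=(5-8)*5^2 mod 127 = 52, hash=73+52 mod 127 = 125
Option E: s[3]='g'->'b', delta=(2-7)*5^1 mod 127 = 102, hash=73+102 mod 127 = 48 <-- target

Answer: E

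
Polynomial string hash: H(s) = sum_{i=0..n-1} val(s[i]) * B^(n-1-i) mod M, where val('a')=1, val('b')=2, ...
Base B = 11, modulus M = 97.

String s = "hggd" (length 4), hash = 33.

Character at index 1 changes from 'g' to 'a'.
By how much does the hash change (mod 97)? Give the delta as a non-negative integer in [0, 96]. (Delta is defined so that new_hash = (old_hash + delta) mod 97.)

Delta formula: (val(new) - val(old)) * B^(n-1-k) mod M
  val('a') - val('g') = 1 - 7 = -6
  B^(n-1-k) = 11^2 mod 97 = 24
  Delta = -6 * 24 mod 97 = 50

Answer: 50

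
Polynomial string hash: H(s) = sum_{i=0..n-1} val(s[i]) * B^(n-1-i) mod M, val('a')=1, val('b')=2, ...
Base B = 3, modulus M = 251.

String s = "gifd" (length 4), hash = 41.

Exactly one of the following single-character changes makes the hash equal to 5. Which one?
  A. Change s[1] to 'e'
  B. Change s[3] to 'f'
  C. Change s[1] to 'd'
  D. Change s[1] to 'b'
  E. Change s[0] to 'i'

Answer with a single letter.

Answer: A

Derivation:
Option A: s[1]='i'->'e', delta=(5-9)*3^2 mod 251 = 215, hash=41+215 mod 251 = 5 <-- target
Option B: s[3]='d'->'f', delta=(6-4)*3^0 mod 251 = 2, hash=41+2 mod 251 = 43
Option C: s[1]='i'->'d', delta=(4-9)*3^2 mod 251 = 206, hash=41+206 mod 251 = 247
Option D: s[1]='i'->'b', delta=(2-9)*3^2 mod 251 = 188, hash=41+188 mod 251 = 229
Option E: s[0]='g'->'i', delta=(9-7)*3^3 mod 251 = 54, hash=41+54 mod 251 = 95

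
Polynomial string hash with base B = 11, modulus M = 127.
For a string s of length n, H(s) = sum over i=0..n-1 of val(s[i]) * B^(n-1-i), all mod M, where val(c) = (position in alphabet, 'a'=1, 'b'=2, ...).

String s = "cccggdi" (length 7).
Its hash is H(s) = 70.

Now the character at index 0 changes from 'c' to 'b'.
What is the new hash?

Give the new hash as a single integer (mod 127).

val('c') = 3, val('b') = 2
Position k = 0, exponent = n-1-k = 6
B^6 mod M = 11^6 mod 127 = 38
Delta = (2 - 3) * 38 mod 127 = 89
New hash = (70 + 89) mod 127 = 32

Answer: 32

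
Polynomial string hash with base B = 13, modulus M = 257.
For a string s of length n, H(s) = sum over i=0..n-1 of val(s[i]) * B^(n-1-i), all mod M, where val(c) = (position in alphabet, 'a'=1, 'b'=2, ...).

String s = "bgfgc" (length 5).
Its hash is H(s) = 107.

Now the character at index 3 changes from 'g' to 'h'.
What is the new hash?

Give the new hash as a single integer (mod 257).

Answer: 120

Derivation:
val('g') = 7, val('h') = 8
Position k = 3, exponent = n-1-k = 1
B^1 mod M = 13^1 mod 257 = 13
Delta = (8 - 7) * 13 mod 257 = 13
New hash = (107 + 13) mod 257 = 120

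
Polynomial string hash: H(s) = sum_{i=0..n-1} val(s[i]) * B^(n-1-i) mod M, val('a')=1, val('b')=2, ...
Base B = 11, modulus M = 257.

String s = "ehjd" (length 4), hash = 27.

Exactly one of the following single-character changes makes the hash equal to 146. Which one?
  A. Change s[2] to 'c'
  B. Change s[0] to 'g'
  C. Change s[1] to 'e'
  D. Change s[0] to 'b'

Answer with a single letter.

Answer: D

Derivation:
Option A: s[2]='j'->'c', delta=(3-10)*11^1 mod 257 = 180, hash=27+180 mod 257 = 207
Option B: s[0]='e'->'g', delta=(7-5)*11^3 mod 257 = 92, hash=27+92 mod 257 = 119
Option C: s[1]='h'->'e', delta=(5-8)*11^2 mod 257 = 151, hash=27+151 mod 257 = 178
Option D: s[0]='e'->'b', delta=(2-5)*11^3 mod 257 = 119, hash=27+119 mod 257 = 146 <-- target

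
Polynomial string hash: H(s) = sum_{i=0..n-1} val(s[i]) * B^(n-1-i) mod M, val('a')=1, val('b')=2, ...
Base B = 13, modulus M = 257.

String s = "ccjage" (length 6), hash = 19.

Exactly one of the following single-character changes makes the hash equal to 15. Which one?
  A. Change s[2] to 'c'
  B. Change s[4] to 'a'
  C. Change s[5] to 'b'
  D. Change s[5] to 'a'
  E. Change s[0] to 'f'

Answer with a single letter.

Option A: s[2]='j'->'c', delta=(3-10)*13^3 mod 257 = 41, hash=19+41 mod 257 = 60
Option B: s[4]='g'->'a', delta=(1-7)*13^1 mod 257 = 179, hash=19+179 mod 257 = 198
Option C: s[5]='e'->'b', delta=(2-5)*13^0 mod 257 = 254, hash=19+254 mod 257 = 16
Option D: s[5]='e'->'a', delta=(1-5)*13^0 mod 257 = 253, hash=19+253 mod 257 = 15 <-- target
Option E: s[0]='c'->'f', delta=(6-3)*13^5 mod 257 = 41, hash=19+41 mod 257 = 60

Answer: D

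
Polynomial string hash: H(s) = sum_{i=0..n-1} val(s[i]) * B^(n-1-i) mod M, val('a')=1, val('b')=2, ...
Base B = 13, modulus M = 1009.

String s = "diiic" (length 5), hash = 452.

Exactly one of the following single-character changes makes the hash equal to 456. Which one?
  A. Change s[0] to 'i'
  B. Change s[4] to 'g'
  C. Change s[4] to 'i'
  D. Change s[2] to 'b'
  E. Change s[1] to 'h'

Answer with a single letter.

Answer: B

Derivation:
Option A: s[0]='d'->'i', delta=(9-4)*13^4 mod 1009 = 536, hash=452+536 mod 1009 = 988
Option B: s[4]='c'->'g', delta=(7-3)*13^0 mod 1009 = 4, hash=452+4 mod 1009 = 456 <-- target
Option C: s[4]='c'->'i', delta=(9-3)*13^0 mod 1009 = 6, hash=452+6 mod 1009 = 458
Option D: s[2]='i'->'b', delta=(2-9)*13^2 mod 1009 = 835, hash=452+835 mod 1009 = 278
Option E: s[1]='i'->'h', delta=(8-9)*13^3 mod 1009 = 830, hash=452+830 mod 1009 = 273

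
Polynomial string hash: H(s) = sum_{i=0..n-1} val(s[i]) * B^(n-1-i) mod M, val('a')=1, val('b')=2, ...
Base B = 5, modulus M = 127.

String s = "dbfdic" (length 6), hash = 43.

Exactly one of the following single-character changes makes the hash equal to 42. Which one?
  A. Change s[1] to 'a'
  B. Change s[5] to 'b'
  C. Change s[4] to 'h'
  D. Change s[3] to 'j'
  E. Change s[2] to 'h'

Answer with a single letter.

Answer: B

Derivation:
Option A: s[1]='b'->'a', delta=(1-2)*5^4 mod 127 = 10, hash=43+10 mod 127 = 53
Option B: s[5]='c'->'b', delta=(2-3)*5^0 mod 127 = 126, hash=43+126 mod 127 = 42 <-- target
Option C: s[4]='i'->'h', delta=(8-9)*5^1 mod 127 = 122, hash=43+122 mod 127 = 38
Option D: s[3]='d'->'j', delta=(10-4)*5^2 mod 127 = 23, hash=43+23 mod 127 = 66
Option E: s[2]='f'->'h', delta=(8-6)*5^3 mod 127 = 123, hash=43+123 mod 127 = 39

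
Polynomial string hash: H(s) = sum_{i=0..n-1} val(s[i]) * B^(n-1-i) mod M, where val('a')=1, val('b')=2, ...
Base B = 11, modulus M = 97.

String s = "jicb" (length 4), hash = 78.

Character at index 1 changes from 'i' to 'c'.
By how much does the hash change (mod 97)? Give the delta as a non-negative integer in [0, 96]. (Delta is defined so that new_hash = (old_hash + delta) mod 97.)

Delta formula: (val(new) - val(old)) * B^(n-1-k) mod M
  val('c') - val('i') = 3 - 9 = -6
  B^(n-1-k) = 11^2 mod 97 = 24
  Delta = -6 * 24 mod 97 = 50

Answer: 50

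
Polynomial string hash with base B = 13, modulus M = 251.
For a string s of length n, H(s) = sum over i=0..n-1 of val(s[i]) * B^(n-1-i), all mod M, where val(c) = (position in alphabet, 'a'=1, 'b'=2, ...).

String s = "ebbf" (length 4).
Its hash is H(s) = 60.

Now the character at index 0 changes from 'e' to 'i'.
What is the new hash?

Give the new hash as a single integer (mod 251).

val('e') = 5, val('i') = 9
Position k = 0, exponent = n-1-k = 3
B^3 mod M = 13^3 mod 251 = 189
Delta = (9 - 5) * 189 mod 251 = 3
New hash = (60 + 3) mod 251 = 63

Answer: 63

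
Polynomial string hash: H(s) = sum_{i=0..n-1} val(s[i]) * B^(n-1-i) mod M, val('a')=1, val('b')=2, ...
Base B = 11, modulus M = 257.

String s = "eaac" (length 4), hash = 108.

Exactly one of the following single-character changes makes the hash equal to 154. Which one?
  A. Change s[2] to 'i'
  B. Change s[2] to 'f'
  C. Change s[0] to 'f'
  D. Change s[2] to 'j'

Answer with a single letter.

Answer: C

Derivation:
Option A: s[2]='a'->'i', delta=(9-1)*11^1 mod 257 = 88, hash=108+88 mod 257 = 196
Option B: s[2]='a'->'f', delta=(6-1)*11^1 mod 257 = 55, hash=108+55 mod 257 = 163
Option C: s[0]='e'->'f', delta=(6-5)*11^3 mod 257 = 46, hash=108+46 mod 257 = 154 <-- target
Option D: s[2]='a'->'j', delta=(10-1)*11^1 mod 257 = 99, hash=108+99 mod 257 = 207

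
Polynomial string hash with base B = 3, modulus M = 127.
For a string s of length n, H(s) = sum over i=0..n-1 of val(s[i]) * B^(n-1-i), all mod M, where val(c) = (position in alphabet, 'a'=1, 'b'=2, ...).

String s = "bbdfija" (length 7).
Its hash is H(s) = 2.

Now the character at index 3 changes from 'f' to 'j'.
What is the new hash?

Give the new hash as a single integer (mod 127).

Answer: 110

Derivation:
val('f') = 6, val('j') = 10
Position k = 3, exponent = n-1-k = 3
B^3 mod M = 3^3 mod 127 = 27
Delta = (10 - 6) * 27 mod 127 = 108
New hash = (2 + 108) mod 127 = 110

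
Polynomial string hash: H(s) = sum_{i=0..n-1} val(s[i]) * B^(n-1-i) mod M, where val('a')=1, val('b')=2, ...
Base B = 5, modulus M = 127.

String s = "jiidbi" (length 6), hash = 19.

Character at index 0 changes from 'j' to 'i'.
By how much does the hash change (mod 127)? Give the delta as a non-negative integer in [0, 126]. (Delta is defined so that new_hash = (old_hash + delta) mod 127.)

Answer: 50

Derivation:
Delta formula: (val(new) - val(old)) * B^(n-1-k) mod M
  val('i') - val('j') = 9 - 10 = -1
  B^(n-1-k) = 5^5 mod 127 = 77
  Delta = -1 * 77 mod 127 = 50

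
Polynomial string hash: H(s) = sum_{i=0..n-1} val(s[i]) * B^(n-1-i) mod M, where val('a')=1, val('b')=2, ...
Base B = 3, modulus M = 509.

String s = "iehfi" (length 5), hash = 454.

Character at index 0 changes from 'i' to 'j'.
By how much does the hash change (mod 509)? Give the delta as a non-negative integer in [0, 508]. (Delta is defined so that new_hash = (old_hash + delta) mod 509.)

Delta formula: (val(new) - val(old)) * B^(n-1-k) mod M
  val('j') - val('i') = 10 - 9 = 1
  B^(n-1-k) = 3^4 mod 509 = 81
  Delta = 1 * 81 mod 509 = 81

Answer: 81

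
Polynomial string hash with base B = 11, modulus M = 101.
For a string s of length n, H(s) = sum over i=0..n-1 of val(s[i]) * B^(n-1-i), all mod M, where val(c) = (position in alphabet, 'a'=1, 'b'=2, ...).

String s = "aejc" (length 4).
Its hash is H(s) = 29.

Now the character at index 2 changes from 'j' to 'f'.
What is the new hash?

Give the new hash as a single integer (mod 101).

val('j') = 10, val('f') = 6
Position k = 2, exponent = n-1-k = 1
B^1 mod M = 11^1 mod 101 = 11
Delta = (6 - 10) * 11 mod 101 = 57
New hash = (29 + 57) mod 101 = 86

Answer: 86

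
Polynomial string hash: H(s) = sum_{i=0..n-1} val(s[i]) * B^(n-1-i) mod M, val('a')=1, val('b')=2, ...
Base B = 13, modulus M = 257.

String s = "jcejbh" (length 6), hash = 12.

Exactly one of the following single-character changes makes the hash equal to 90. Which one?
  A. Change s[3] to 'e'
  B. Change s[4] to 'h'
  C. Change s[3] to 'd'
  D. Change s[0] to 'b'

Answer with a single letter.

Answer: B

Derivation:
Option A: s[3]='j'->'e', delta=(5-10)*13^2 mod 257 = 183, hash=12+183 mod 257 = 195
Option B: s[4]='b'->'h', delta=(8-2)*13^1 mod 257 = 78, hash=12+78 mod 257 = 90 <-- target
Option C: s[3]='j'->'d', delta=(4-10)*13^2 mod 257 = 14, hash=12+14 mod 257 = 26
Option D: s[0]='j'->'b', delta=(2-10)*13^5 mod 257 = 62, hash=12+62 mod 257 = 74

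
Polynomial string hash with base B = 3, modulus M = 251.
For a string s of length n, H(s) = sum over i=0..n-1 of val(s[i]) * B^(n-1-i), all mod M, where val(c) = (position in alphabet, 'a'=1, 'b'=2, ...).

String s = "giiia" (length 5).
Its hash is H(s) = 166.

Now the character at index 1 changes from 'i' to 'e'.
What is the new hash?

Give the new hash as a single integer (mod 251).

val('i') = 9, val('e') = 5
Position k = 1, exponent = n-1-k = 3
B^3 mod M = 3^3 mod 251 = 27
Delta = (5 - 9) * 27 mod 251 = 143
New hash = (166 + 143) mod 251 = 58

Answer: 58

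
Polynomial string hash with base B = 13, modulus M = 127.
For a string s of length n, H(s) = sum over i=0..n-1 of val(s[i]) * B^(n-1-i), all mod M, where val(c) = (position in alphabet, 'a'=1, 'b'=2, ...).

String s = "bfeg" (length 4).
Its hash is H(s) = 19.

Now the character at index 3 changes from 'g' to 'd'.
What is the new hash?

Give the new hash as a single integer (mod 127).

val('g') = 7, val('d') = 4
Position k = 3, exponent = n-1-k = 0
B^0 mod M = 13^0 mod 127 = 1
Delta = (4 - 7) * 1 mod 127 = 124
New hash = (19 + 124) mod 127 = 16

Answer: 16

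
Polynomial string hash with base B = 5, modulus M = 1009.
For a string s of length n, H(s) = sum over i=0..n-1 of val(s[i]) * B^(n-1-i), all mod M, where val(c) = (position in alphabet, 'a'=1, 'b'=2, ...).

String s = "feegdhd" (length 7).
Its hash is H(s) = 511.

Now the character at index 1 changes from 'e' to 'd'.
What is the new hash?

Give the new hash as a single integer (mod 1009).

val('e') = 5, val('d') = 4
Position k = 1, exponent = n-1-k = 5
B^5 mod M = 5^5 mod 1009 = 98
Delta = (4 - 5) * 98 mod 1009 = 911
New hash = (511 + 911) mod 1009 = 413

Answer: 413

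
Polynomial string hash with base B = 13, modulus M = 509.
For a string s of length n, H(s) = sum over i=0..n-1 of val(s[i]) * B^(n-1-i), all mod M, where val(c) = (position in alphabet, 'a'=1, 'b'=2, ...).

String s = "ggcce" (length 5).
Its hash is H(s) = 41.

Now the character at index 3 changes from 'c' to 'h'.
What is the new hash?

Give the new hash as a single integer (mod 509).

val('c') = 3, val('h') = 8
Position k = 3, exponent = n-1-k = 1
B^1 mod M = 13^1 mod 509 = 13
Delta = (8 - 3) * 13 mod 509 = 65
New hash = (41 + 65) mod 509 = 106

Answer: 106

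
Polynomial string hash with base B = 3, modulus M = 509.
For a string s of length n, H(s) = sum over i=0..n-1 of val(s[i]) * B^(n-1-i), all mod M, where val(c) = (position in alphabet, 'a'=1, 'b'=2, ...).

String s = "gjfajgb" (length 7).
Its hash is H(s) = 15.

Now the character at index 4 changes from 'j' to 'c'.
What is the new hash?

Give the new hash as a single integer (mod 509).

Answer: 461

Derivation:
val('j') = 10, val('c') = 3
Position k = 4, exponent = n-1-k = 2
B^2 mod M = 3^2 mod 509 = 9
Delta = (3 - 10) * 9 mod 509 = 446
New hash = (15 + 446) mod 509 = 461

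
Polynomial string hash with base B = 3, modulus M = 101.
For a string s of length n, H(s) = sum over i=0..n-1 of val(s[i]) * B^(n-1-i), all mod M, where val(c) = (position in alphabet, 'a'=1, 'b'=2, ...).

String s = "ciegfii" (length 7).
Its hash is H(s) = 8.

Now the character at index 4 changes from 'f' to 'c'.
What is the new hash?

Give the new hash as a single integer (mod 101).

Answer: 82

Derivation:
val('f') = 6, val('c') = 3
Position k = 4, exponent = n-1-k = 2
B^2 mod M = 3^2 mod 101 = 9
Delta = (3 - 6) * 9 mod 101 = 74
New hash = (8 + 74) mod 101 = 82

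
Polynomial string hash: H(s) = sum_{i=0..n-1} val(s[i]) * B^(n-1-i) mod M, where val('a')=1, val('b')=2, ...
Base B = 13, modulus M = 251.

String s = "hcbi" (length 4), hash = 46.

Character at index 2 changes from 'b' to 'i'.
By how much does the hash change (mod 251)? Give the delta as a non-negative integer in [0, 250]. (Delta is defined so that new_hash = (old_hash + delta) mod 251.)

Answer: 91

Derivation:
Delta formula: (val(new) - val(old)) * B^(n-1-k) mod M
  val('i') - val('b') = 9 - 2 = 7
  B^(n-1-k) = 13^1 mod 251 = 13
  Delta = 7 * 13 mod 251 = 91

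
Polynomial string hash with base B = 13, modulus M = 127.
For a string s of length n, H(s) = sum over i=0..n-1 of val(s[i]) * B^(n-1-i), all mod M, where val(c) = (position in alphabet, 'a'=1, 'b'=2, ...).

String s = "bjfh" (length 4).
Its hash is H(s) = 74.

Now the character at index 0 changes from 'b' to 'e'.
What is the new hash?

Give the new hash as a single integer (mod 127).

val('b') = 2, val('e') = 5
Position k = 0, exponent = n-1-k = 3
B^3 mod M = 13^3 mod 127 = 38
Delta = (5 - 2) * 38 mod 127 = 114
New hash = (74 + 114) mod 127 = 61

Answer: 61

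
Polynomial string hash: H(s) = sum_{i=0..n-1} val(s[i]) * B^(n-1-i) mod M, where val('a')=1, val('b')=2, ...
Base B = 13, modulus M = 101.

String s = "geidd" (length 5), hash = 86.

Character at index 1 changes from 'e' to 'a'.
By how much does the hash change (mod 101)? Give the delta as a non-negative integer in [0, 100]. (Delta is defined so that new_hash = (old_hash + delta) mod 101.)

Delta formula: (val(new) - val(old)) * B^(n-1-k) mod M
  val('a') - val('e') = 1 - 5 = -4
  B^(n-1-k) = 13^3 mod 101 = 76
  Delta = -4 * 76 mod 101 = 100

Answer: 100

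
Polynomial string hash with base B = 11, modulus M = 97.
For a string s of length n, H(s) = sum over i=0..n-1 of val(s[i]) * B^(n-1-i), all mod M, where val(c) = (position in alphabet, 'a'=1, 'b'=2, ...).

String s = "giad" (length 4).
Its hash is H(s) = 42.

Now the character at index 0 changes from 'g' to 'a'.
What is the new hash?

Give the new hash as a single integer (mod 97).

Answer: 10

Derivation:
val('g') = 7, val('a') = 1
Position k = 0, exponent = n-1-k = 3
B^3 mod M = 11^3 mod 97 = 70
Delta = (1 - 7) * 70 mod 97 = 65
New hash = (42 + 65) mod 97 = 10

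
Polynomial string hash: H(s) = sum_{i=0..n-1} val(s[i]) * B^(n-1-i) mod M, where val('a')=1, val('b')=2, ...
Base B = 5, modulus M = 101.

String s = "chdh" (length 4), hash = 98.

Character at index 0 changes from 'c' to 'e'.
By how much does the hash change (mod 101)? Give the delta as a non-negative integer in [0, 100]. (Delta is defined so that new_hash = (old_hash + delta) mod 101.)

Answer: 48

Derivation:
Delta formula: (val(new) - val(old)) * B^(n-1-k) mod M
  val('e') - val('c') = 5 - 3 = 2
  B^(n-1-k) = 5^3 mod 101 = 24
  Delta = 2 * 24 mod 101 = 48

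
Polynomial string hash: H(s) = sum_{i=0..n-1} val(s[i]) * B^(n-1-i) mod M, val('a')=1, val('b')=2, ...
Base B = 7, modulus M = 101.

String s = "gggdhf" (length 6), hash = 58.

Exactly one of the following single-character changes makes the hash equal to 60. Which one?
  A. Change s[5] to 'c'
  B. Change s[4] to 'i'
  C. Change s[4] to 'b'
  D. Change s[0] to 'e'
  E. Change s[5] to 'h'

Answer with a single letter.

Option A: s[5]='f'->'c', delta=(3-6)*7^0 mod 101 = 98, hash=58+98 mod 101 = 55
Option B: s[4]='h'->'i', delta=(9-8)*7^1 mod 101 = 7, hash=58+7 mod 101 = 65
Option C: s[4]='h'->'b', delta=(2-8)*7^1 mod 101 = 59, hash=58+59 mod 101 = 16
Option D: s[0]='g'->'e', delta=(5-7)*7^5 mod 101 = 19, hash=58+19 mod 101 = 77
Option E: s[5]='f'->'h', delta=(8-6)*7^0 mod 101 = 2, hash=58+2 mod 101 = 60 <-- target

Answer: E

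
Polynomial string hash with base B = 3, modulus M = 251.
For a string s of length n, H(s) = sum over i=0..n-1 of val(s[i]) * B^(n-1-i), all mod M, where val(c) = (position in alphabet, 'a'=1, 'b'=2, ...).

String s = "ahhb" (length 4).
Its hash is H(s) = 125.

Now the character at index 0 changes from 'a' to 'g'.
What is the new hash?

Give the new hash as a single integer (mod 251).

Answer: 36

Derivation:
val('a') = 1, val('g') = 7
Position k = 0, exponent = n-1-k = 3
B^3 mod M = 3^3 mod 251 = 27
Delta = (7 - 1) * 27 mod 251 = 162
New hash = (125 + 162) mod 251 = 36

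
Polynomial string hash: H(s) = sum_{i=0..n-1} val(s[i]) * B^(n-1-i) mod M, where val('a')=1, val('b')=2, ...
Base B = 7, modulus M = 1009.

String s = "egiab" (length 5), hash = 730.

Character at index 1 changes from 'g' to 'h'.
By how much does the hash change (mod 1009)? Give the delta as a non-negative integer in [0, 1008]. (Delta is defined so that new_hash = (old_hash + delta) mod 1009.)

Answer: 343

Derivation:
Delta formula: (val(new) - val(old)) * B^(n-1-k) mod M
  val('h') - val('g') = 8 - 7 = 1
  B^(n-1-k) = 7^3 mod 1009 = 343
  Delta = 1 * 343 mod 1009 = 343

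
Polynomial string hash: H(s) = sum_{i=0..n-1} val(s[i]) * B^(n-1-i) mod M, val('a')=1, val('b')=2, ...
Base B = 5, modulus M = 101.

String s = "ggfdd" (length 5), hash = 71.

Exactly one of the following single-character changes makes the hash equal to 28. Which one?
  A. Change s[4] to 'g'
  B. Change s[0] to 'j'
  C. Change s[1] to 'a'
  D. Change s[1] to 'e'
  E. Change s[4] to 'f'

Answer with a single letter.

Option A: s[4]='d'->'g', delta=(7-4)*5^0 mod 101 = 3, hash=71+3 mod 101 = 74
Option B: s[0]='g'->'j', delta=(10-7)*5^4 mod 101 = 57, hash=71+57 mod 101 = 27
Option C: s[1]='g'->'a', delta=(1-7)*5^3 mod 101 = 58, hash=71+58 mod 101 = 28 <-- target
Option D: s[1]='g'->'e', delta=(5-7)*5^3 mod 101 = 53, hash=71+53 mod 101 = 23
Option E: s[4]='d'->'f', delta=(6-4)*5^0 mod 101 = 2, hash=71+2 mod 101 = 73

Answer: C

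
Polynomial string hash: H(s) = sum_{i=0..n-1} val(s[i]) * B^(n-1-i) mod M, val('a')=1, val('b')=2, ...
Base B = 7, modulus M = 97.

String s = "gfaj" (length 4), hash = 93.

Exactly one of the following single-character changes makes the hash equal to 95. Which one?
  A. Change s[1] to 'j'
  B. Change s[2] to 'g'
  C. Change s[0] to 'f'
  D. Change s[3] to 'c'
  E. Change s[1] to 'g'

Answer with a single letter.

Option A: s[1]='f'->'j', delta=(10-6)*7^2 mod 97 = 2, hash=93+2 mod 97 = 95 <-- target
Option B: s[2]='a'->'g', delta=(7-1)*7^1 mod 97 = 42, hash=93+42 mod 97 = 38
Option C: s[0]='g'->'f', delta=(6-7)*7^3 mod 97 = 45, hash=93+45 mod 97 = 41
Option D: s[3]='j'->'c', delta=(3-10)*7^0 mod 97 = 90, hash=93+90 mod 97 = 86
Option E: s[1]='f'->'g', delta=(7-6)*7^2 mod 97 = 49, hash=93+49 mod 97 = 45

Answer: A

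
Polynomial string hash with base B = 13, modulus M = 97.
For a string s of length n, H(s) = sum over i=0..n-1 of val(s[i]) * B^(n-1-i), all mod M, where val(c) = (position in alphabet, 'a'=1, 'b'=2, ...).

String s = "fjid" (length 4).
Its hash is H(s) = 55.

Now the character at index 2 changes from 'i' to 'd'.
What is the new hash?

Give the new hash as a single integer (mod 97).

Answer: 87

Derivation:
val('i') = 9, val('d') = 4
Position k = 2, exponent = n-1-k = 1
B^1 mod M = 13^1 mod 97 = 13
Delta = (4 - 9) * 13 mod 97 = 32
New hash = (55 + 32) mod 97 = 87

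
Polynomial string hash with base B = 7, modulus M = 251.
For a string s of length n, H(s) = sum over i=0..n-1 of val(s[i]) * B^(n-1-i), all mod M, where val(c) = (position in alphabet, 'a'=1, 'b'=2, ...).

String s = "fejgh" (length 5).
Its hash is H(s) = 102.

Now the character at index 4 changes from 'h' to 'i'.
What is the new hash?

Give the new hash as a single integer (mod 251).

Answer: 103

Derivation:
val('h') = 8, val('i') = 9
Position k = 4, exponent = n-1-k = 0
B^0 mod M = 7^0 mod 251 = 1
Delta = (9 - 8) * 1 mod 251 = 1
New hash = (102 + 1) mod 251 = 103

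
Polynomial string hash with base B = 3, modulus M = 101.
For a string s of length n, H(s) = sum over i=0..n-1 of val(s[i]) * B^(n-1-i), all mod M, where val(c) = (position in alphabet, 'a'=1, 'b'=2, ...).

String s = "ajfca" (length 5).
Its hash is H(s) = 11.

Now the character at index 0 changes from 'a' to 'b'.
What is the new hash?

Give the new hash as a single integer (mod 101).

val('a') = 1, val('b') = 2
Position k = 0, exponent = n-1-k = 4
B^4 mod M = 3^4 mod 101 = 81
Delta = (2 - 1) * 81 mod 101 = 81
New hash = (11 + 81) mod 101 = 92

Answer: 92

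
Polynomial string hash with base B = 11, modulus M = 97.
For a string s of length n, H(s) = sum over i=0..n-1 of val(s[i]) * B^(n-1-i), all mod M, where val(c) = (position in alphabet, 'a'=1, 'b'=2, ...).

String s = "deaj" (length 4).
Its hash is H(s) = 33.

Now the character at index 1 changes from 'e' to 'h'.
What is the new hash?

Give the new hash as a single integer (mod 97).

val('e') = 5, val('h') = 8
Position k = 1, exponent = n-1-k = 2
B^2 mod M = 11^2 mod 97 = 24
Delta = (8 - 5) * 24 mod 97 = 72
New hash = (33 + 72) mod 97 = 8

Answer: 8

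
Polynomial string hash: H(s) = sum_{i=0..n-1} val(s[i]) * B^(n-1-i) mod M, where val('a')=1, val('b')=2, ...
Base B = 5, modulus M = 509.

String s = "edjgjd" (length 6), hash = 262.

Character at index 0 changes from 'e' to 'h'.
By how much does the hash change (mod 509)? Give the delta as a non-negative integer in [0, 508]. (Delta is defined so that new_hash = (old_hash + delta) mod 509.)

Delta formula: (val(new) - val(old)) * B^(n-1-k) mod M
  val('h') - val('e') = 8 - 5 = 3
  B^(n-1-k) = 5^5 mod 509 = 71
  Delta = 3 * 71 mod 509 = 213

Answer: 213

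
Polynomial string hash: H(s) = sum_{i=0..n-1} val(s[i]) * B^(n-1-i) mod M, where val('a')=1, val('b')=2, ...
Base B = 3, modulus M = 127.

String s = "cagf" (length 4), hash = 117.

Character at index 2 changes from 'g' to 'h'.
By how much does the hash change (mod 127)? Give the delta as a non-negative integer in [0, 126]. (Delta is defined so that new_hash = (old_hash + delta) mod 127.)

Answer: 3

Derivation:
Delta formula: (val(new) - val(old)) * B^(n-1-k) mod M
  val('h') - val('g') = 8 - 7 = 1
  B^(n-1-k) = 3^1 mod 127 = 3
  Delta = 1 * 3 mod 127 = 3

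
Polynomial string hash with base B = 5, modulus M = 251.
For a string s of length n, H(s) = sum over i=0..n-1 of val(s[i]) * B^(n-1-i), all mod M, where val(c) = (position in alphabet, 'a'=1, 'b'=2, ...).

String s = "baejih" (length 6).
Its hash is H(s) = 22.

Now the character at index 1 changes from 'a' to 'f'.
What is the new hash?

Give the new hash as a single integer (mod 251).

Answer: 135

Derivation:
val('a') = 1, val('f') = 6
Position k = 1, exponent = n-1-k = 4
B^4 mod M = 5^4 mod 251 = 123
Delta = (6 - 1) * 123 mod 251 = 113
New hash = (22 + 113) mod 251 = 135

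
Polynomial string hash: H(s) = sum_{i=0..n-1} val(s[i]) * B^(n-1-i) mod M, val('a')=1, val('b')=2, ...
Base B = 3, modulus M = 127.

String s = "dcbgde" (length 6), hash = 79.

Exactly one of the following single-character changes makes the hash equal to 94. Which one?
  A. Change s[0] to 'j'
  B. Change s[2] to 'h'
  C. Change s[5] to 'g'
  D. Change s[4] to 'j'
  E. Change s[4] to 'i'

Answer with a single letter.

Option A: s[0]='d'->'j', delta=(10-4)*3^5 mod 127 = 61, hash=79+61 mod 127 = 13
Option B: s[2]='b'->'h', delta=(8-2)*3^3 mod 127 = 35, hash=79+35 mod 127 = 114
Option C: s[5]='e'->'g', delta=(7-5)*3^0 mod 127 = 2, hash=79+2 mod 127 = 81
Option D: s[4]='d'->'j', delta=(10-4)*3^1 mod 127 = 18, hash=79+18 mod 127 = 97
Option E: s[4]='d'->'i', delta=(9-4)*3^1 mod 127 = 15, hash=79+15 mod 127 = 94 <-- target

Answer: E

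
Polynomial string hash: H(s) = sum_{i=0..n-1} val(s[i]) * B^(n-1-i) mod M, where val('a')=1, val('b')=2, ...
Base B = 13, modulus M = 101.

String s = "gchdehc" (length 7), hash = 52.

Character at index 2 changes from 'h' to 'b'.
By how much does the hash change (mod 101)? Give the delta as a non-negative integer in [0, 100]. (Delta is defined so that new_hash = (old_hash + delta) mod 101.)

Answer: 31

Derivation:
Delta formula: (val(new) - val(old)) * B^(n-1-k) mod M
  val('b') - val('h') = 2 - 8 = -6
  B^(n-1-k) = 13^4 mod 101 = 79
  Delta = -6 * 79 mod 101 = 31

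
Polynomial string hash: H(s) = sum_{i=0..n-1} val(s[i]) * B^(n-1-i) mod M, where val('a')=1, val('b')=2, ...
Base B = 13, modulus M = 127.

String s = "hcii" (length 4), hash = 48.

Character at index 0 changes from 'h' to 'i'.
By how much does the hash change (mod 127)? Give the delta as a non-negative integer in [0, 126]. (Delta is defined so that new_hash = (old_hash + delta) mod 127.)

Answer: 38

Derivation:
Delta formula: (val(new) - val(old)) * B^(n-1-k) mod M
  val('i') - val('h') = 9 - 8 = 1
  B^(n-1-k) = 13^3 mod 127 = 38
  Delta = 1 * 38 mod 127 = 38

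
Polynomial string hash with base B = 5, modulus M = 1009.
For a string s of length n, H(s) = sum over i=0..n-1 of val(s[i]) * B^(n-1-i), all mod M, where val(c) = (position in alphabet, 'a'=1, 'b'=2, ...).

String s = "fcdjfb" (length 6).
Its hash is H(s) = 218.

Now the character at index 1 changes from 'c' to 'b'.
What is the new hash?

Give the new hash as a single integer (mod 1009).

val('c') = 3, val('b') = 2
Position k = 1, exponent = n-1-k = 4
B^4 mod M = 5^4 mod 1009 = 625
Delta = (2 - 3) * 625 mod 1009 = 384
New hash = (218 + 384) mod 1009 = 602

Answer: 602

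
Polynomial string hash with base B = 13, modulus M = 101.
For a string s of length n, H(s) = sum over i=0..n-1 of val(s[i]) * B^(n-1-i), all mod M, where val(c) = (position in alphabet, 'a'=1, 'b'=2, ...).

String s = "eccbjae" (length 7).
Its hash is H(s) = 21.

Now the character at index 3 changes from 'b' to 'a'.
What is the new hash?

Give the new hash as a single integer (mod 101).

Answer: 46

Derivation:
val('b') = 2, val('a') = 1
Position k = 3, exponent = n-1-k = 3
B^3 mod M = 13^3 mod 101 = 76
Delta = (1 - 2) * 76 mod 101 = 25
New hash = (21 + 25) mod 101 = 46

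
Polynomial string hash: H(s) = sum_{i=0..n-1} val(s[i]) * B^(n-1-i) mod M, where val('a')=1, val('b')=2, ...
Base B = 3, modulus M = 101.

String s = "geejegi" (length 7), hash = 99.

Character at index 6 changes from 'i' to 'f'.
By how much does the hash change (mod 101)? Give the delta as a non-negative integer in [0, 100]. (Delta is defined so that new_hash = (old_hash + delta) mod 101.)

Answer: 98

Derivation:
Delta formula: (val(new) - val(old)) * B^(n-1-k) mod M
  val('f') - val('i') = 6 - 9 = -3
  B^(n-1-k) = 3^0 mod 101 = 1
  Delta = -3 * 1 mod 101 = 98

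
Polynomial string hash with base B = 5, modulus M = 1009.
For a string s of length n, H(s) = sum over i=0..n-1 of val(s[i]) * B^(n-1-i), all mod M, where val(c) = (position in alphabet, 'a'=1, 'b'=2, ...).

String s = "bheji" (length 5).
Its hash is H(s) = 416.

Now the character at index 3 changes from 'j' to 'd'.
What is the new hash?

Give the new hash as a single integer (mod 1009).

val('j') = 10, val('d') = 4
Position k = 3, exponent = n-1-k = 1
B^1 mod M = 5^1 mod 1009 = 5
Delta = (4 - 10) * 5 mod 1009 = 979
New hash = (416 + 979) mod 1009 = 386

Answer: 386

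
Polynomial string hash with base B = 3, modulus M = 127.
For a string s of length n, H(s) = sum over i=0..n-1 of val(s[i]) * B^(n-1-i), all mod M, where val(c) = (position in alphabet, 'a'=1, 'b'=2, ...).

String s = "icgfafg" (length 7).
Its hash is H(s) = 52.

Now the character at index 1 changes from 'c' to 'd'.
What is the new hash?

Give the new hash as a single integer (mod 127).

Answer: 41

Derivation:
val('c') = 3, val('d') = 4
Position k = 1, exponent = n-1-k = 5
B^5 mod M = 3^5 mod 127 = 116
Delta = (4 - 3) * 116 mod 127 = 116
New hash = (52 + 116) mod 127 = 41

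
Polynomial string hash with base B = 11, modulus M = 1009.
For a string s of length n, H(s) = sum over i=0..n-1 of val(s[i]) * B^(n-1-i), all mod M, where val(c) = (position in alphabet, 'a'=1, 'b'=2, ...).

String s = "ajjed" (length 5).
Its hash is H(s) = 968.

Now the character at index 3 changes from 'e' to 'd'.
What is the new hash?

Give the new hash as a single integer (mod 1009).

val('e') = 5, val('d') = 4
Position k = 3, exponent = n-1-k = 1
B^1 mod M = 11^1 mod 1009 = 11
Delta = (4 - 5) * 11 mod 1009 = 998
New hash = (968 + 998) mod 1009 = 957

Answer: 957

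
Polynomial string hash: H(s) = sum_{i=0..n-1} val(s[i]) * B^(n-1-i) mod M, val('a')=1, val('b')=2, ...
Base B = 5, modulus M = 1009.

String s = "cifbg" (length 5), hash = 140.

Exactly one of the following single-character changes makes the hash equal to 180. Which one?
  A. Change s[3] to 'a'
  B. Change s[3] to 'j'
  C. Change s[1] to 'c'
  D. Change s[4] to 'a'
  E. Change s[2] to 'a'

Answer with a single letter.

Option A: s[3]='b'->'a', delta=(1-2)*5^1 mod 1009 = 1004, hash=140+1004 mod 1009 = 135
Option B: s[3]='b'->'j', delta=(10-2)*5^1 mod 1009 = 40, hash=140+40 mod 1009 = 180 <-- target
Option C: s[1]='i'->'c', delta=(3-9)*5^3 mod 1009 = 259, hash=140+259 mod 1009 = 399
Option D: s[4]='g'->'a', delta=(1-7)*5^0 mod 1009 = 1003, hash=140+1003 mod 1009 = 134
Option E: s[2]='f'->'a', delta=(1-6)*5^2 mod 1009 = 884, hash=140+884 mod 1009 = 15

Answer: B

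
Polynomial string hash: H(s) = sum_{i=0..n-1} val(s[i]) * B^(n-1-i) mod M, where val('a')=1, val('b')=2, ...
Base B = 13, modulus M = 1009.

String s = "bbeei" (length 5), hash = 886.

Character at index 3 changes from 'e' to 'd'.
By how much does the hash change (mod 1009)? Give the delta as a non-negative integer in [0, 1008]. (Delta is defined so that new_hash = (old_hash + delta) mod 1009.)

Delta formula: (val(new) - val(old)) * B^(n-1-k) mod M
  val('d') - val('e') = 4 - 5 = -1
  B^(n-1-k) = 13^1 mod 1009 = 13
  Delta = -1 * 13 mod 1009 = 996

Answer: 996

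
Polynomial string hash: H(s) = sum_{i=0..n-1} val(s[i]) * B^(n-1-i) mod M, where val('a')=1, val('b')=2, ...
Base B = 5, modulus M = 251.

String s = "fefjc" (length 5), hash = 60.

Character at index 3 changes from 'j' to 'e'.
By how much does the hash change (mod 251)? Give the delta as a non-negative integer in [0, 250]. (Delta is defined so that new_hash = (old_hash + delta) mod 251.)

Answer: 226

Derivation:
Delta formula: (val(new) - val(old)) * B^(n-1-k) mod M
  val('e') - val('j') = 5 - 10 = -5
  B^(n-1-k) = 5^1 mod 251 = 5
  Delta = -5 * 5 mod 251 = 226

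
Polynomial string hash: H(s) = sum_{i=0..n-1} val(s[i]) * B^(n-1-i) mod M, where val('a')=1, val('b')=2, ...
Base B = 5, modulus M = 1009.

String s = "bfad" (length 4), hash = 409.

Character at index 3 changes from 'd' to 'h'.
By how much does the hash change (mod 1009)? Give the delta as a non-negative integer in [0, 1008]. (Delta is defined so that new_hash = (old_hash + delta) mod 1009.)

Delta formula: (val(new) - val(old)) * B^(n-1-k) mod M
  val('h') - val('d') = 8 - 4 = 4
  B^(n-1-k) = 5^0 mod 1009 = 1
  Delta = 4 * 1 mod 1009 = 4

Answer: 4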